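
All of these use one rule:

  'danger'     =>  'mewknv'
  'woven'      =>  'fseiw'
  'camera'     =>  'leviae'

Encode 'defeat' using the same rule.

mioijx

A repeating key of period 2 is used — shifts +9, +4 over and over.
On defeat: d+9=m, e+4=i, f+9=o, e+4=i, a+9=j, t+4=x.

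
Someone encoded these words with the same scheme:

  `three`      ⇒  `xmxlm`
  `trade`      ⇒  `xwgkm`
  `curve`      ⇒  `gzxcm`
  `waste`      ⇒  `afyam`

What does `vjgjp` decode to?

reach

In three: t→x is +4, h→m is +5, r→x is +6, e→l is +7 — the shift increases by 1 each position. Letter i (0-indexed) is shifted by i+4, so successive shifts are 4, 5, 6, ….
Undoing it on vjgjp: v−4=r, j−5=e, g−6=a, j−7=c, p−8=h.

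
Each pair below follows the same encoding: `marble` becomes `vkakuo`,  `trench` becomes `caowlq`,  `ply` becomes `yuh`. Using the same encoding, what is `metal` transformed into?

vocku

The shift depends on letter class: consonant m→v is +9, but vowel a→k is +10. The rule splits by letter class: vowels +10, consonants +9.
For metal: m(cons)+9=v, e(vowel)+10=o, t(cons)+9=c, a(vowel)+10=k, l(cons)+9=u.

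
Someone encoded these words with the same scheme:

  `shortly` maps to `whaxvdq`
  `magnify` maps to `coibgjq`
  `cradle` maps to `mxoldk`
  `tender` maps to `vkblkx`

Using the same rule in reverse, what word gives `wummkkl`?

Each letter's alphabet position (a=0..z=25) is mapped through 25·x+14 mod 26 — an affine cipher.
Undoing it on wummkkl: w(22)→25·(22−14)≡18=s; u(20)→25·(20−14)≡20=u; m(12)→25·(12−14)≡2=c; m(12)→25·(12−14)≡2=c; k(10)→25·(10−14)≡4=e; k(10)→25·(10−14)≡4=e; l(11)→25·(11−14)≡3=d (all mod 26).

succeed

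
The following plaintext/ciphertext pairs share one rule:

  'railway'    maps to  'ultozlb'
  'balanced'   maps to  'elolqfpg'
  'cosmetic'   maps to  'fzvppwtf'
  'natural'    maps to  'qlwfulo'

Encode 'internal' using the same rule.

The shift depends on letter class: consonant r→u is +3, but vowel a→l is +11. The rule splits by letter class: vowels +11, consonants +3.
For internal: i(vowel)+11=t, n(cons)+3=q, t(cons)+3=w, e(vowel)+11=p, r(cons)+3=u, n(cons)+3=q, a(vowel)+11=l, l(cons)+3=o.

tqwpuqlo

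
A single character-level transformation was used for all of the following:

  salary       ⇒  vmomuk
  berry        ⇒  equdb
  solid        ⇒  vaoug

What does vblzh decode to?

The shifts repeat in a cycle of length 2: positions 0,1,… shift by +3, +12, then the pattern repeats.
Undoing it on vblzh: v−3=s, b−12=p, l−3=i, z−12=n, h−3=e.

spine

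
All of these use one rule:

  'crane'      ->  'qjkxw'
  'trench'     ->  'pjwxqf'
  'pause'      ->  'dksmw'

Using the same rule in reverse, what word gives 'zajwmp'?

c(2)→q(16) and r(17)→j(9) fit y≡3x+10 (mod 26); the inverse of 3 mod 26 is 9. This is an affine cipher: with a=0,…,z=25, each position x becomes (3x+10) mod 26.
Reversing it on zajwmp: z(25)→9·(25−10)≡5=f; a(0)→9·(0−10)≡14=o; j(9)→9·(9−10)≡17=r; w(22)→9·(22−10)≡4=e; m(12)→9·(12−10)≡18=s; p(15)→9·(15−10)≡19=t (all mod 26).

forest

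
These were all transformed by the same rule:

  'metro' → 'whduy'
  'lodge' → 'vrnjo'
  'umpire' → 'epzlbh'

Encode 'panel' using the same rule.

It's a Vigenère-style cipher with numeric key [10,3]: position i shifts by key[i mod 2].
For panel: p+10=z, a+3=d, n+10=x, e+3=h, l+10=v.

zdxhv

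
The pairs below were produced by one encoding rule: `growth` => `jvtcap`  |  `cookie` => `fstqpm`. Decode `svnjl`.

pride

In growth: g→j is +3, r→v is +4, o→t is +5, w→c is +6 — the shift increases by 1 each position. Each letter shifts forward by (position + 3), i.e. 3, 4, 5, … — the shift grows by one for each successive letter.
Undoing it on svnjl: s−3=p, v−4=r, n−5=i, j−6=d, l−7=e.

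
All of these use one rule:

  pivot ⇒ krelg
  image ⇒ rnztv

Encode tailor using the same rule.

Each pair mirrors across the alphabet (p↔k, i↔r, v↔e): positions sum to 25. Letters are reflected about the middle of the alphabet (position → 25−position): Atbash.
For tailor: t↔g, a↔z, i↔r, l↔o, o↔l, r↔i.

gzroli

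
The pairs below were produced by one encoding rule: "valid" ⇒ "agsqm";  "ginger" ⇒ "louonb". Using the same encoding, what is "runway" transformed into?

waueji

In valid: v→a is +5, a→g is +6, l→s is +7, i→q is +8 — the shift increases by 1 each position. Letter i (0-indexed) is shifted by i+5, so successive shifts are 5, 6, 7, ….
On runway: r+5=w, u+6=a, n+7=u, w+8=e, a+9=j, y+10=i.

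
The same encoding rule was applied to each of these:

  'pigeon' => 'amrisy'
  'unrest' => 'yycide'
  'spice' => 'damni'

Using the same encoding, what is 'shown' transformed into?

The rule splits by letter class: vowels +4, consonants +11.
For shown: s(cons)+11=d, h(cons)+11=s, o(vowel)+4=s, w(cons)+11=h, n(cons)+11=y.

dsshy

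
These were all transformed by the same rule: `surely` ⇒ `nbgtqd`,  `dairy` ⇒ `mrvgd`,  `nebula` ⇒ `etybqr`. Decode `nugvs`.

strip

s(18)→n(13) and u(20)→b(1) fit y≡7x+17 (mod 26); the inverse of 7 mod 26 is 15. This is an affine cipher: with a=0,…,z=25, each position x becomes (7x+17) mod 26.
Undoing it on nugvs: n(13)→15·(13−17)≡18=s; u(20)→15·(20−17)≡19=t; g(6)→15·(6−17)≡17=r; v(21)→15·(21−17)≡8=i; s(18)→15·(18−17)≡15=p (all mod 26).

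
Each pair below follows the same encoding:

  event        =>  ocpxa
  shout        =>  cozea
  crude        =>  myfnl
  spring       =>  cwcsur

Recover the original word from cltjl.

A repeating key of period 3 is used — shifts +10, +7, +11 over and over.
Reversing it on cltjl: c−10=s, l−7=e, t−11=i, j−10=z, l−7=e.

seize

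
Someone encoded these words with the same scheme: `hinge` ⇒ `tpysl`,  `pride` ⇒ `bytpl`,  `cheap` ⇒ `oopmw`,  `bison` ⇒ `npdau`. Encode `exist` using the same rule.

The shifts repeat in a cycle of length 3: positions 0,1,… shift by +12, +7, +11, then the pattern repeats.
For exist: e+12=q, x+7=e, i+11=t, s+12=e, t+7=a.

qetea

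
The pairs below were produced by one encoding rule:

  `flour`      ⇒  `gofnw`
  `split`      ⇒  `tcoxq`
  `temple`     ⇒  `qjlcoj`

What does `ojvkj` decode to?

leave

f(5)→g(6) and l(11)→o(14) fit y≡23x+21 (mod 26); the inverse of 23 mod 26 is 17. This is an affine cipher: with a=0,…,z=25, each position x becomes (23x+21) mod 26.
Reversing it on ojvkj: o(14)→17·(14−21)≡11=l; j(9)→17·(9−21)≡4=e; v(21)→17·(21−21)≡0=a; k(10)→17·(10−21)≡21=v; j(9)→17·(9−21)≡4=e (all mod 26).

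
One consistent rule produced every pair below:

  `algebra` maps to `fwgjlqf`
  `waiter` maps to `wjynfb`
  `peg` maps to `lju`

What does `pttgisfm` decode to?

handbook

The output letters match the input read backwards, each shifted +5: algebra reversed is arbegla. The word is reversed, then every letter is shifted forward by 5.
Undoing it on pttgisfm: shift back: p−5=k, t−5=o, t−5=o, g−5=b, i−5=d, s−5=n, f−5=a, m−5=h → koobdnah; then reverse → handbook.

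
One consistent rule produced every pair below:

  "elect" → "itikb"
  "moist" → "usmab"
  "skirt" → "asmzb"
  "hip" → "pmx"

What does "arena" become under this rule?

The rule splits by letter class: vowels +4, consonants +8.
For arena: a(vowel)+4=e, r(cons)+8=z, e(vowel)+4=i, n(cons)+8=v, a(vowel)+4=e.

ezive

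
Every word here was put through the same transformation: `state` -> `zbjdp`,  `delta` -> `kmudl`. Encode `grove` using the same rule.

The shift increases by 1 at each position, starting from +7: 7, 8, 9, ….
Applying it to grove: g+7=n, r+8=z, o+9=x, v+10=f, e+11=p.

nzxfp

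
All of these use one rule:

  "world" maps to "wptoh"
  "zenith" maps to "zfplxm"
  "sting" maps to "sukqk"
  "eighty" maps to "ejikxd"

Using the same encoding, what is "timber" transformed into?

In world: w→w is +0, o→p is +1, r→t is +2, l→o is +3 — the shift increases by 1 each position. Each letter shifts forward by its position index (0, 1, 2, …) — the shift grows by one for each successive letter.
On timber: t+0=t, i+1=j, m+2=o, b+3=e, e+4=i, r+5=w.

tjoeiw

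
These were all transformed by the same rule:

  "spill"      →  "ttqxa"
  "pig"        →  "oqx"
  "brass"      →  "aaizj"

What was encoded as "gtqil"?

daily

The output letters match the input read backwards, each shifted +8: spill reversed is llips. Read the word backwards and shift each letter +8.
Decoding gtqil: shift back: g−8=y, t−8=l, q−8=i, i−8=a, l−8=d → yliad; then reverse → daily.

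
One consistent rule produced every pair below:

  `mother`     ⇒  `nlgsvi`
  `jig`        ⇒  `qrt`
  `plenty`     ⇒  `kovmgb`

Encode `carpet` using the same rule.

xzikvg

Each pair mirrors across the alphabet (m↔n, o↔l, t↔g): positions sum to 25. Each letter is replaced by its mirror in the alphabet: a↔z, b↔y, c↔x, and so on (the Atbash cipher).
Applying it to carpet: c↔x, a↔z, r↔i, p↔k, e↔v, t↔g.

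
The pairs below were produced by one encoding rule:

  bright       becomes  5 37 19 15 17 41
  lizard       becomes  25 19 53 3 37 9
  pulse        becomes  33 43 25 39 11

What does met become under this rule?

27 11 41

Each letter becomes 2×(its alphabet position, a=1..z=26) + 1.
On met: m=13→27, e=5→11, t=20→41.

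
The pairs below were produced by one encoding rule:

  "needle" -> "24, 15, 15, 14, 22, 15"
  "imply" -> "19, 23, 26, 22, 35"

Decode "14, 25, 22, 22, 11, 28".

n is letter #14 and maps to 24: an offset of 10. The number is (letter's place in the alphabet, a=1) + 10.
Decoding 14, 25, 22, 22, 11, 28: 14→(14−10)÷1=4=d, 25→(25−10)÷1=15=o, 22→(22−10)÷1=12=l, 22→(22−10)÷1=12=l, 11→(11−10)÷1=1=a, 28→(28−10)÷1=18=r.

dollar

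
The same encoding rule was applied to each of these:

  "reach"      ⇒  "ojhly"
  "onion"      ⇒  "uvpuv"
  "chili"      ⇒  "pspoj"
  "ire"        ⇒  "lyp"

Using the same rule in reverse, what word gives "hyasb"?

The output letters match the input read backwards, each shifted +7: reach reversed is hcaer. Read the word backwards and shift each letter +7.
Decoding hyasb: shift back: h−7=a, y−7=r, a−7=t, s−7=l, b−7=u → artlu; then reverse → ultra.

ultra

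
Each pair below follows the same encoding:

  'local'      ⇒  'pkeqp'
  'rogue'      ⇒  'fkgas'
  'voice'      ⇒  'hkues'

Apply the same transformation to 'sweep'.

mossr

l(11)→p(15) and o(14)→k(10) fit y≡7x+16 (mod 26); the inverse of 7 mod 26 is 15. Each letter's alphabet position (a=0..z=25) is mapped through 7·x+16 mod 26 — an affine cipher.
On sweep: s(18)→7·18+16≡12=m; w(22)→7·22+16≡14=o; e(4)→7·4+16≡18=s; e(4)→7·4+16≡18=s; p(15)→7·15+16≡17=r (all mod 26).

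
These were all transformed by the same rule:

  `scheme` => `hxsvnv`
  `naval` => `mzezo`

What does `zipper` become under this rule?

arkkvi

Each pair mirrors across the alphabet (s↔h, c↔x, h↔s): positions sum to 25. Letters are reflected about the middle of the alphabet (position → 25−position): Atbash.
On zipper: z↔a, i↔r, p↔k, p↔k, e↔v, r↔i.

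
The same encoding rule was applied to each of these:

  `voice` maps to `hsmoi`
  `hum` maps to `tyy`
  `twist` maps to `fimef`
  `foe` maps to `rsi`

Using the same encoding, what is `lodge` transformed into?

xspsi

Two shifts are in play — +4 for a/e/i/o/u, +12 for every other letter.
For lodge: l(cons)+12=x, o(vowel)+4=s, d(cons)+12=p, g(cons)+12=s, e(vowel)+4=i.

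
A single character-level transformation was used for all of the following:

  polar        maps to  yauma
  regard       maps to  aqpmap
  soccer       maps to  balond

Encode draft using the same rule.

mdjrc

Shifts by position in polar: pos 0: p→y (+9), pos 1: o→a (+12), pos 2: l→u (+9), pos 3: a→m (+12) — repeating every 2. The shifts repeat in a cycle of length 2: positions 0,1,… shift by +9, +12, then the pattern repeats.
On draft: d+9=m, r+12=d, a+9=j, f+12=r, t+9=c.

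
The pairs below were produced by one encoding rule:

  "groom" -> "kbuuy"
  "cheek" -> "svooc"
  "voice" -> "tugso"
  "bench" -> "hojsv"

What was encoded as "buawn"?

royal

This is an affine cipher: with a=0,…,z=25, each position x becomes (11x+22) mod 26.
Undoing it on buawn: b(1)→19·(1−22)≡17=r; u(20)→19·(20−22)≡14=o; a(0)→19·(0−22)≡24=y; w(22)→19·(22−22)≡0=a; n(13)→19·(13−22)≡11=l (all mod 26).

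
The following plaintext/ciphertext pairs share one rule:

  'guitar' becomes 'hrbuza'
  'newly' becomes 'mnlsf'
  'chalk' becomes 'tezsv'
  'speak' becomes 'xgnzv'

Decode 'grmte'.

Each letter's alphabet position (a=0..z=25) is mapped through 23·x+25 mod 26 — an affine cipher.
Decoding grmte: g(6)→17·(6−25)≡15=p; r(17)→17·(17−25)≡20=u; m(12)→17·(12−25)≡13=n; t(19)→17·(19−25)≡2=c; e(4)→17·(4−25)≡7=h (all mod 26).

punch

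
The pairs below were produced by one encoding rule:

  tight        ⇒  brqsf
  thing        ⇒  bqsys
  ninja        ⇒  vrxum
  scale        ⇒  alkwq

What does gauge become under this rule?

ojerq

Each letter shifts forward by (position + 8), i.e. 8, 9, 10, … — the shift grows by one for each successive letter.
For gauge: g+8=o, a+9=j, u+10=e, g+11=r, e+12=q.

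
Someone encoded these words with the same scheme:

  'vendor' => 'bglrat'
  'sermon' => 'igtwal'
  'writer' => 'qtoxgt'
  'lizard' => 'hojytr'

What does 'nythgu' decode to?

v(21)→b(1) and e(4)→g(6) fit y≡15x+24 (mod 26); the inverse of 15 mod 26 is 7. Treating letters as 0–25, the rule is x ↦ 15x + 24 (mod 26).
Reversing it on nythgu: n(13)→7·(13−24)≡1=b; y(24)→7·(24−24)≡0=a; t(19)→7·(19−24)≡17=r; h(7)→7·(7−24)≡11=l; g(6)→7·(6−24)≡4=e; u(20)→7·(20−24)≡24=y (all mod 26).

barley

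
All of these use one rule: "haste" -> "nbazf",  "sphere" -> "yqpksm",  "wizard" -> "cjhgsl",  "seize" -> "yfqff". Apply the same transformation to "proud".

vswae

Shifts by position in haste: pos 0: h→n (+6), pos 1: a→b (+1), pos 2: s→a (+8), pos 3: t→z (+6), pos 4: e→f (+1) — repeating every 3. A repeating key of period 3 is used — shifts +6, +1, +8 over and over.
On proud: p+6=v, r+1=s, o+8=w, u+6=a, d+1=e.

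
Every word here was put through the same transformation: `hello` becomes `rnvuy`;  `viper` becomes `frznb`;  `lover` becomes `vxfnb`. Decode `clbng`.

screw

It's a Vigenère-style cipher with numeric key [10,9]: position i shifts by key[i mod 2].
Reversing it on clbng: c−10=s, l−9=c, b−10=r, n−9=e, g−10=w.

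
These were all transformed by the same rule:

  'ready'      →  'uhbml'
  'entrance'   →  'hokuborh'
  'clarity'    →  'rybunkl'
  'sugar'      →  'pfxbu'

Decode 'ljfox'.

This is an affine cipher: with a=0,…,z=25, each position x becomes (21x+1) mod 26.
Undoing it on ljfox: l(11)→5·(11−1)≡24=y; j(9)→5·(9−1)≡14=o; f(5)→5·(5−1)≡20=u; o(14)→5·(14−1)≡13=n; x(23)→5·(23−1)≡6=g (all mod 26).

young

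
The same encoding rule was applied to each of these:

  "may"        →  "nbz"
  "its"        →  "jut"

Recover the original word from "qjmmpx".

pillow

Compare letters: m→n is +1, a→b is +1, y→z is +1 — a constant shift. Every letter moves 1 place later in the alphabet, wrapping around z→a.
Decoding qjmmpx: q−1=p, j−1=i, m−1=l, m−1=l, p−1=o, x−1=w.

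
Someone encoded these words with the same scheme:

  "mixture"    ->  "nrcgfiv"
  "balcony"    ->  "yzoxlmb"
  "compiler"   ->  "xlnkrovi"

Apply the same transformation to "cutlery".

xfgovib

Each letter is replaced by its mirror in the alphabet: a↔z, b↔y, c↔x, and so on (the Atbash cipher).
Applying it to cutlery: c↔x, u↔f, t↔g, l↔o, e↔v, r↔i, y↔b.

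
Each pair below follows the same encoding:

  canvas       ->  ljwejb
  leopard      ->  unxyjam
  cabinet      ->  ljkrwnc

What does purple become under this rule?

Compare letters: c→l is +9, a→j is +9, n→w is +9 — a constant shift. Each letter is shifted forward by 9 in the alphabet (a Caesar shift of +9).
Applying it to purple: p+9=y, u+9=d, r+9=a, p+9=y, l+9=u, e+9=n.

ydayun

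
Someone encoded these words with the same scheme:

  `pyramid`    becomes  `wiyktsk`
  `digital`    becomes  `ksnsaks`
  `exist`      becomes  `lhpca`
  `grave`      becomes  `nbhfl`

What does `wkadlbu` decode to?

pattern

Shifts by position in pyramid: pos 0: p→w (+7), pos 1: y→i (+10), pos 2: r→y (+7), pos 3: a→k (+10) — repeating every 2. It's a Vigenère-style cipher with numeric key [7,10]: position i shifts by key[i mod 2].
Reversing it on wkadlbu: w−7=p, k−10=a, a−7=t, d−10=t, l−7=e, b−10=r, u−7=n.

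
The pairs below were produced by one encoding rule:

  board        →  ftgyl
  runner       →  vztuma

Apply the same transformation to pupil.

In board: b→f is +4, o→t is +5, a→g is +6, r→y is +7 — the shift increases by 1 each position. The shift increases by 1 at each position, starting from +4: 4, 5, 6, ….
Applying it to pupil: p+4=t, u+5=z, p+6=v, i+7=p, l+8=t.

tzvpt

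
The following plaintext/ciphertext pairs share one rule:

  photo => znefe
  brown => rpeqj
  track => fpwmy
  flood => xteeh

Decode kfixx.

p(15)→z(25) and h(7)→n(13) fit y≡21x+22 (mod 26); the inverse of 21 mod 26 is 5. Treating letters as 0–25, the rule is x ↦ 21x + 22 (mod 26).
Reversing it on kfixx: k(10)→5·(10−22)≡18=s; f(5)→5·(5−22)≡19=t; i(8)→5·(8−22)≡8=i; x(23)→5·(23−22)≡5=f; x(23)→5·(23−22)≡5=f (all mod 26).

stiff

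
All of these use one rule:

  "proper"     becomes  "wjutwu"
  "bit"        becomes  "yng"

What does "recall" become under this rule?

The output letters match the input read backwards, each shifted +5: proper reversed is reporp. Two steps: reverse the string, then apply a Caesar shift of +5.
On recall: reverse → llacer; then shift: l+5=q, l+5=q, a+5=f, c+5=h, e+5=j, r+5=w.

qqfhjw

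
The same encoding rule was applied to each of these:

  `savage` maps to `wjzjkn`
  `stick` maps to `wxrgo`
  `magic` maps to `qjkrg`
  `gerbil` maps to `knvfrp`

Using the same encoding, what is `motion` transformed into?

The shift depends on letter class: consonant s→w is +4, but vowel a→j is +9. Vowels shift forward by 9 and consonants shift forward by 4.
Applying it to motion: m(cons)+4=q, o(vowel)+9=x, t(cons)+4=x, i(vowel)+9=r, o(vowel)+9=x, n(cons)+4=r.

qxxrxr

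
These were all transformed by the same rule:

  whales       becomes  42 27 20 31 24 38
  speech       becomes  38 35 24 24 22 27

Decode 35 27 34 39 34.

w is letter #23 and maps to 42: an offset of 19. Letters become their 1-based position plus 19 (so a→20, b→21, …).
Reversing it on 35 27 34 39 34: 35→(35−19)÷1=16=p, 27→(27−19)÷1=8=h, 34→(34−19)÷1=15=o, 39→(39−19)÷1=20=t, 34→(34−19)÷1=15=o.

photo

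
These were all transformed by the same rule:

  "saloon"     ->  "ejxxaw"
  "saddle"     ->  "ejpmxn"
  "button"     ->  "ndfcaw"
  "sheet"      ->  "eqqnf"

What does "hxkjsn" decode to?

voyage

Shifts by position in saloon: pos 0: s→e (+12), pos 1: a→j (+9), pos 2: l→x (+12), pos 3: o→x (+9) — repeating every 2. The shifts repeat in a cycle of length 2: positions 0,1,… shift by +12, +9, then the pattern repeats.
Undoing it on hxkjsn: h−12=v, x−9=o, k−12=y, j−9=a, s−12=g, n−9=e.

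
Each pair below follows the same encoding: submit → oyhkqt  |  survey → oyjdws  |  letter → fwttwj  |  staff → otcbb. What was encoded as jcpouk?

This is an affine cipher: with a=0,…,z=25, each position x becomes (5x+2) mod 26.
Reversing it on jcpouk: j(9)→21·(9−2)≡17=r; c(2)→21·(2−2)≡0=a; p(15)→21·(15−2)≡13=n; o(14)→21·(14−2)≡18=s; u(20)→21·(20−2)≡14=o; k(10)→21·(10−2)≡12=m (all mod 26).

ransom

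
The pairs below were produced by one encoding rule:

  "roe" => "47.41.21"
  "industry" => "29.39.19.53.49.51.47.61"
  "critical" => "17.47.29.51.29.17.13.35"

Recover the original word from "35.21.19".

r(#18)→47 and o(#15)→41: differences scale by 2, so n = 2·pos + 11. Each letter becomes 2×(its alphabet position, a=1..z=26) + 11.
Decoding 35.21.19: 35→(35−11)÷2=12=l, 21→(21−11)÷2=5=e, 19→(19−11)÷2=4=d.

led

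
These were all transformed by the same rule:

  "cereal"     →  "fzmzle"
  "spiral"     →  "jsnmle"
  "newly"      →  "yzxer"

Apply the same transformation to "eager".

zltzm

c(2)→f(5) and e(4)→z(25) fit y≡23x+11 (mod 26); the inverse of 23 mod 26 is 17. Each letter's alphabet position (a=0..z=25) is mapped through 23·x+11 mod 26 — an affine cipher.
Applying it to eager: e(4)→23·4+11≡25=z; a(0)→23·0+11≡11=l; g(6)→23·6+11≡19=t; e(4)→23·4+11≡25=z; r(17)→23·17+11≡12=m (all mod 26).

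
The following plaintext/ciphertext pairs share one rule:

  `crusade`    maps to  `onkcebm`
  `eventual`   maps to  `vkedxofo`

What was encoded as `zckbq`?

The word is reversed, then every letter is shifted forward by 10.
Undoing it on zckbq: shift back: z−10=p, c−10=s, k−10=a, b−10=r, q−10=g → psarg; then reverse → grasp.

grasp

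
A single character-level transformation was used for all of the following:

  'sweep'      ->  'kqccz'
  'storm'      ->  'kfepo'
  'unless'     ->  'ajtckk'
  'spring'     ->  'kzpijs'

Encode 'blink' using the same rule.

Treating letters as 0–25, the rule is x ↦ 21x + 22 (mod 26).
For blink: b(1)→21·1+22≡17=r; l(11)→21·11+22≡19=t; i(8)→21·8+22≡8=i; n(13)→21·13+22≡9=j; k(10)→21·10+22≡24=y (all mod 26).

rtijy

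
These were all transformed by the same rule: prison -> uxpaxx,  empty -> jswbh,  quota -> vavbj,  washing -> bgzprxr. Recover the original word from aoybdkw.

In prison: p→u is +5, r→x is +6, i→p is +7, s→a is +8 — the shift increases by 1 each position. The shift increases by 1 at each position, starting from +5: 5, 6, 7, ….
Undoing it on aoybdkw: a−5=v, o−6=i, y−7=r, b−8=t, d−9=u, k−10=a, w−11=l.

virtual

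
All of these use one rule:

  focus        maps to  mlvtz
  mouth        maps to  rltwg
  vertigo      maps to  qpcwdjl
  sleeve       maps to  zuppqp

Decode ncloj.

wrong

f(5)→m(12) and o(14)→l(11) fit y≡23x+1 (mod 26); the inverse of 23 mod 26 is 17. Each letter's alphabet position (a=0..z=25) is mapped through 23·x+1 mod 26 — an affine cipher.
Decoding ncloj: n(13)→17·(13−1)≡22=w; c(2)→17·(2−1)≡17=r; l(11)→17·(11−1)≡14=o; o(14)→17·(14−1)≡13=n; j(9)→17·(9−1)≡6=g (all mod 26).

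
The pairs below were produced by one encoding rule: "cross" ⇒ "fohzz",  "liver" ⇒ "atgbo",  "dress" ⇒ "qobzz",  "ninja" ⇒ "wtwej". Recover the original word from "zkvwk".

This is an affine cipher: with a=0,…,z=25, each position x becomes (11x+9) mod 26.
Reversing it on zkvwk: z(25)→19·(25−9)≡18=s; k(10)→19·(10−9)≡19=t; v(21)→19·(21−9)≡20=u; w(22)→19·(22−9)≡13=n; k(10)→19·(10−9)≡19=t (all mod 26).

stunt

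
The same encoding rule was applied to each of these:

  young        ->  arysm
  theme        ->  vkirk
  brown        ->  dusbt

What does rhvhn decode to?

perch

Letter i (0-indexed) is shifted by i+2, so successive shifts are 2, 3, 4, ….
Reversing it on rhvhn: r−2=p, h−3=e, v−4=r, h−5=c, n−6=h.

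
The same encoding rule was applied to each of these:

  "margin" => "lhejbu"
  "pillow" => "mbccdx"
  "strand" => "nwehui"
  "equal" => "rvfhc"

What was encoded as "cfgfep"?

m(12)→l(11) and a(0)→h(7) fit y≡9x+7 (mod 26); the inverse of 9 mod 26 is 3. Each letter's alphabet position (a=0..z=25) is mapped through 9·x+7 mod 26 — an affine cipher.
Undoing it on cfgfep: c(2)→3·(2−7)≡11=l; f(5)→3·(5−7)≡20=u; g(6)→3·(6−7)≡23=x; f(5)→3·(5−7)≡20=u; e(4)→3·(4−7)≡17=r; p(15)→3·(15−7)≡24=y (all mod 26).

luxury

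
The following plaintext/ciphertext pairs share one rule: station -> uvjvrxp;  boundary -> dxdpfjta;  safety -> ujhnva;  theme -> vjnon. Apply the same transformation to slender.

unnpfnt

Two shifts are in play — +9 for a/e/i/o/u, +2 for every other letter.
On slender: s(cons)+2=u, l(cons)+2=n, e(vowel)+9=n, n(cons)+2=p, d(cons)+2=f, e(vowel)+9=n, r(cons)+2=t.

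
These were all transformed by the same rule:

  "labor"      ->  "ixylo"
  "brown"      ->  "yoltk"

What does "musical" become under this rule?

Compare letters: l→i is +23, a→x is +23, b→y is +23 — a constant shift. Each letter is shifted forward by 23 in the alphabet (a Caesar shift of +23).
For musical: m+23=j, u+23=r, s+23=p, i+23=f, c+23=z, a+23=x, l+23=i.

jrpfzxi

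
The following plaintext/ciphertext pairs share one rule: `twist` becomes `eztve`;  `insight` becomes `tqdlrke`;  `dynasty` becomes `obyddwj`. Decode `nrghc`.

cover

It's a Vigenère-style cipher with numeric key [11,3]: position i shifts by key[i mod 2].
Reversing it on nrghc: n−11=c, r−3=o, g−11=v, h−3=e, c−11=r.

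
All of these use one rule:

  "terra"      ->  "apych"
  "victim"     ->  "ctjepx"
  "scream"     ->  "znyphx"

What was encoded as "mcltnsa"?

freight

Shifts by position in terra: pos 0: t→a (+7), pos 1: e→p (+11), pos 2: r→y (+7), pos 3: r→c (+11) — repeating every 2. The shifts repeat in a cycle of length 2: positions 0,1,… shift by +7, +11, then the pattern repeats.
Undoing it on mcltnsa: m−7=f, c−11=r, l−7=e, t−11=i, n−7=g, s−11=h, a−7=t.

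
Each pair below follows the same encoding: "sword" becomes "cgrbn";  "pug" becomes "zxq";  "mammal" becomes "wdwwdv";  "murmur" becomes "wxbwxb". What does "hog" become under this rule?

The shift depends on letter class: consonant s→c is +10, but vowel o→r is +3. The rule splits by letter class: vowels +3, consonants +10.
On hog: h(cons)+10=r, o(vowel)+3=r, g(cons)+10=q.

rrq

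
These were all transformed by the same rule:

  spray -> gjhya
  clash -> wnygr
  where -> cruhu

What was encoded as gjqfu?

s(18)→g(6) and p(15)→j(9) fit y≡25x+24 (mod 26); the inverse of 25 mod 26 is 25. Each letter's alphabet position (a=0..z=25) is mapped through 25·x+24 mod 26 — an affine cipher.
Decoding gjqfu: g(6)→25·(6−24)≡18=s; j(9)→25·(9−24)≡15=p; q(16)→25·(16−24)≡8=i; f(5)→25·(5−24)≡19=t; u(20)→25·(20−24)≡4=e (all mod 26).

spite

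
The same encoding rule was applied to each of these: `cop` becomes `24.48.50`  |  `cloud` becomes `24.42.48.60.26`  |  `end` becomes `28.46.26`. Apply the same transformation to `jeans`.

38.28.20.46.56

The formula is n = 2×(alphabet index, a=1) + 18.
On jeans: j=10→38, e=5→28, a=1→20, n=14→46, s=19→56.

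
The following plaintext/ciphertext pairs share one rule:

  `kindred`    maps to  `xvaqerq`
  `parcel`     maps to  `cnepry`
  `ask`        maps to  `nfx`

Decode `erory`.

rebel

Compare letters: k→x is +13, i→v is +13, n→a is +13 — a constant shift. It's a constant shift of +13 (ROT13).
Reversing it on erory: e−13=r, r−13=e, o−13=b, r−13=e, y−13=l.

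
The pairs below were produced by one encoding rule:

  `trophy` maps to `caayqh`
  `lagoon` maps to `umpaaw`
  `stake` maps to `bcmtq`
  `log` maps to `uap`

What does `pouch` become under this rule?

The shift depends on letter class: consonant t→c is +9, but vowel o→a is +12. The rule splits by letter class: vowels +12, consonants +9.
For pouch: p(cons)+9=y, o(vowel)+12=a, u(vowel)+12=g, c(cons)+9=l, h(cons)+9=q.

yaglq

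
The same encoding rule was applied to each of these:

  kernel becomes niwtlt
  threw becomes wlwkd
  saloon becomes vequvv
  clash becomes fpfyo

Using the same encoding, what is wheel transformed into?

zljks

In kernel: k→n is +3, e→i is +4, r→w is +5, n→t is +6 — the shift increases by 1 each position. Each letter shifts forward by (position + 3), i.e. 3, 4, 5, … — the shift grows by one for each successive letter.
Applying it to wheel: w+3=z, h+4=l, e+5=j, e+6=k, l+7=s.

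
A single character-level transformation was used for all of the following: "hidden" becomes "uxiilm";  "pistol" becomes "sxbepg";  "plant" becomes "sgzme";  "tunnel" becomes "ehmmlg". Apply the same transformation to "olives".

pgxklb

Each letter's alphabet position (a=0..z=25) is mapped through 3·x+25 mod 26 — an affine cipher.
On olives: o(14)→3·14+25≡15=p; l(11)→3·11+25≡6=g; i(8)→3·8+25≡23=x; v(21)→3·21+25≡10=k; e(4)→3·4+25≡11=l; s(18)→3·18+25≡1=b (all mod 26).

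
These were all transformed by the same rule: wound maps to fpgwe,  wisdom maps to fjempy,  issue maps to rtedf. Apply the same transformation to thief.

ciung

A repeating key of period 3 is used — shifts +9, +1, +12 over and over.
On thief: t+9=c, h+1=i, i+12=u, e+9=n, f+1=g.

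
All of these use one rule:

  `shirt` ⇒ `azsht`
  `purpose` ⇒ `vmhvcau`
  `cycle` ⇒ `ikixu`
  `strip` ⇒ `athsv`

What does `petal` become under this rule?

s(18)→a(0) and h(7)→z(25) fit y≡19x+22 (mod 26); the inverse of 19 mod 26 is 11. Treating letters as 0–25, the rule is x ↦ 19x + 22 (mod 26).
For petal: p(15)→19·15+22≡21=v; e(4)→19·4+22≡20=u; t(19)→19·19+22≡19=t; a(0)→19·0+22≡22=w; l(11)→19·11+22≡23=x (all mod 26).

vutwx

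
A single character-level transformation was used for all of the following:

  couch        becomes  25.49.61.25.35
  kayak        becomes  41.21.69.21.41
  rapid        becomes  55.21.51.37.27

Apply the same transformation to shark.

c(#3)→25 and o(#15)→49: differences scale by 2, so n = 2·pos + 19. With a=1..z=26, the number is 2·pos + 19.
Applying it to shark: s=19→57, h=8→35, a=1→21, r=18→55, k=11→41.

57.35.21.55.41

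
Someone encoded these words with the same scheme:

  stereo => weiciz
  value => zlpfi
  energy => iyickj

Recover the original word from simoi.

oxide

It's a Vigenère-style cipher with numeric key [4,11]: position i shifts by key[i mod 2].
Decoding simoi: s−4=o, i−11=x, m−4=i, o−11=d, i−4=e.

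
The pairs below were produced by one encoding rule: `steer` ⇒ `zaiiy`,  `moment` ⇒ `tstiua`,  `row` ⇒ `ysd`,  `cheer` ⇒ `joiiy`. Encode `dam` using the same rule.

ket

The shift depends on letter class: consonant s→z is +7, but vowel e→i is +4. The rule splits by letter class: vowels +4, consonants +7.
Applying it to dam: d(cons)+7=k, a(vowel)+4=e, m(cons)+7=t.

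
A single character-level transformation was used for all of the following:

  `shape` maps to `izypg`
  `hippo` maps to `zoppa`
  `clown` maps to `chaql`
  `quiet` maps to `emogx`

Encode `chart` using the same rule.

s(18)→i(8) and h(7)→z(25) fit y≡15x+24 (mod 26); the inverse of 15 mod 26 is 7. This is an affine cipher: with a=0,…,z=25, each position x becomes (15x+24) mod 26.
Applying it to chart: c(2)→15·2+24≡2=c; h(7)→15·7+24≡25=z; a(0)→15·0+24≡24=y; r(17)→15·17+24≡19=t; t(19)→15·19+24≡23=x (all mod 26).

czytx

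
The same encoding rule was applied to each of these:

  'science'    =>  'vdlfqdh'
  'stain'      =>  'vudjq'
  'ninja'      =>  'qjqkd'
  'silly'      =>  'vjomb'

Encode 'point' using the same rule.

splow

It's a Vigenère-style cipher with numeric key [3,1]: position i shifts by key[i mod 2].
For point: p+3=s, o+1=p, i+3=l, n+1=o, t+3=w.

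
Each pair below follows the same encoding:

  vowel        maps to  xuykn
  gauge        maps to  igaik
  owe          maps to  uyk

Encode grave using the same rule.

Two shifts are in play — +6 for a/e/i/o/u, +2 for every other letter.
For grave: g(cons)+2=i, r(cons)+2=t, a(vowel)+6=g, v(cons)+2=x, e(vowel)+6=k.

itgxk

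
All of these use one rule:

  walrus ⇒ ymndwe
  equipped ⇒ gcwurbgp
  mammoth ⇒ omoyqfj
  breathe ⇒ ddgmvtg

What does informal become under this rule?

kzhatycx

It's a Vigenère-style cipher with numeric key [2,12]: position i shifts by key[i mod 2].
Applying it to informal: i+2=k, n+12=z, f+2=h, o+12=a, r+2=t, m+12=y, a+2=c, l+12=x.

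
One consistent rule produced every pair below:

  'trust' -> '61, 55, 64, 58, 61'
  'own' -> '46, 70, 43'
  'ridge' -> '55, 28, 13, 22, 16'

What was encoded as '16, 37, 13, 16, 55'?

t(#20)→61 and r(#18)→55: differences scale by 3, so n = 3·pos + 1. With a=1..z=26, the number is 3·pos + 1.
Undoing it on 16, 37, 13, 16, 55: 16→(16−1)÷3=5=e, 37→(37−1)÷3=12=l, 13→(13−1)÷3=4=d, 16→(16−1)÷3=5=e, 55→(55−1)÷3=18=r.

elder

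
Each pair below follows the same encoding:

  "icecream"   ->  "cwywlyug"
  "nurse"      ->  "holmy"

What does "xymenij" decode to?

desktop

Compare letters: i→c is +20, c→w is +20, e→y is +20 — a constant shift. Every letter moves 20 places later in the alphabet, wrapping around z→a.
Reversing it on xymenij: x−20=d, y−20=e, m−20=s, e−20=k, n−20=t, i−20=o, j−20=p.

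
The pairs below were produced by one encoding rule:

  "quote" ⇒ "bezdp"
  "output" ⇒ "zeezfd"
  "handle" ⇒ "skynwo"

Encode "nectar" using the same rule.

Shifts by position in quote: pos 0: q→b (+11), pos 1: u→e (+10), pos 2: o→z (+11), pos 3: t→d (+10) — repeating every 2. A repeating key of period 2 is used — shifts +11, +10 over and over.
On nectar: n+11=y, e+10=o, c+11=n, t+10=d, a+11=l, r+10=b.

yondlb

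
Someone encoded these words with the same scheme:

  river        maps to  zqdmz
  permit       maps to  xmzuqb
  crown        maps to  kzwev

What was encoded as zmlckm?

reduce

Compare letters: r→z is +8, i→q is +8, v→d is +8 — a constant shift. Every letter moves 8 places later in the alphabet, wrapping around z→a.
Undoing it on zmlckm: z−8=r, m−8=e, l−8=d, c−8=u, k−8=c, m−8=e.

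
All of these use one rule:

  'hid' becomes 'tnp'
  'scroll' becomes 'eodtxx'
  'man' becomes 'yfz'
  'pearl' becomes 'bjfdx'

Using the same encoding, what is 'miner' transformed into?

The shift depends on letter class: consonant h→t is +12, but vowel i→n is +5. Vowels shift forward by 5 and consonants shift forward by 12.
For miner: m(cons)+12=y, i(vowel)+5=n, n(cons)+12=z, e(vowel)+5=j, r(cons)+12=d.

ynzjd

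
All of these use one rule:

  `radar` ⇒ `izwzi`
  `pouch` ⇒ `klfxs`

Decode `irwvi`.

rider

Each pair mirrors across the alphabet (r↔i, a↔z, d↔w): positions sum to 25. This is the alphabet-reversal cipher (Atbash): a becomes z, b becomes y, etc.
Undoing it on irwvi: i↔r, r↔i, w↔d, v↔e, i↔r.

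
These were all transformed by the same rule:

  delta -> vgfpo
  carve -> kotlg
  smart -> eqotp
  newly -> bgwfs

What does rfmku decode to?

flock

Each letter's alphabet position (a=0..z=25) is mapped through 11·x+14 mod 26 — an affine cipher.
Decoding rfmku: r(17)→19·(17−14)≡5=f; f(5)→19·(5−14)≡11=l; m(12)→19·(12−14)≡14=o; k(10)→19·(10−14)≡2=c; u(20)→19·(20−14)≡10=k (all mod 26).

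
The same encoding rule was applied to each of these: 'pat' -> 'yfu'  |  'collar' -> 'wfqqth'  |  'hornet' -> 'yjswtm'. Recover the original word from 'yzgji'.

debut

The word is reversed, then every letter is shifted forward by 5.
Undoing it on yzgji: shift back: y−5=t, z−5=u, g−5=b, j−5=e, i−5=d → tubed; then reverse → debut.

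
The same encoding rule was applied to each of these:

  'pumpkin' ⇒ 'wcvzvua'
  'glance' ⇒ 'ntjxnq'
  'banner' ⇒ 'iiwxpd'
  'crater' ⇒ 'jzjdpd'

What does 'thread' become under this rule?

apaolp

In pumpkin: p→w is +7, u→c is +8, m→v is +9, p→z is +10 — the shift increases by 1 each position. Each letter shifts forward by (position + 7), i.e. 7, 8, 9, … — the shift grows by one for each successive letter.
On thread: t+7=a, h+8=p, r+9=a, e+10=o, a+11=l, d+12=p.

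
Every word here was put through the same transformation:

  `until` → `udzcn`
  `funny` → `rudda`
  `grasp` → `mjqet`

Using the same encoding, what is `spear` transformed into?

Treating letters as 0–25, the rule is x ↦ 21x + 16 (mod 26).
On spear: s(18)→21·18+16≡4=e; p(15)→21·15+16≡19=t; e(4)→21·4+16≡22=w; a(0)→21·0+16≡16=q; r(17)→21·17+16≡9=j (all mod 26).

etwqj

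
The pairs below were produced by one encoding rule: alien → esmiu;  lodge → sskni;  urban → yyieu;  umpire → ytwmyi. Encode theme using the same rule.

aoiti

The shift depends on letter class: consonant l→s is +7, but vowel a→e is +4. Two shifts are in play — +4 for a/e/i/o/u, +7 for every other letter.
On theme: t(cons)+7=a, h(cons)+7=o, e(vowel)+4=i, m(cons)+7=t, e(vowel)+4=i.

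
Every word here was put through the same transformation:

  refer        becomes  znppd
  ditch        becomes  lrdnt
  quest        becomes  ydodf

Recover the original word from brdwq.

title

In refer: r→z is +8, e→n is +9, f→p is +10, e→p is +11 — the shift increases by 1 each position. Letter i (0-indexed) is shifted by i+8, so successive shifts are 8, 9, 10, ….
Decoding brdwq: b−8=t, r−9=i, d−10=t, w−11=l, q−12=e.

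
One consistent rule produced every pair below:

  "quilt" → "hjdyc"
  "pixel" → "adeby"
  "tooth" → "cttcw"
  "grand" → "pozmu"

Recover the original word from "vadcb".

spite

Each letter's alphabet position (a=0..z=25) is mapped through 7·x+25 mod 26 — an affine cipher.
Decoding vadcb: v(21)→15·(21−25)≡18=s; a(0)→15·(0−25)≡15=p; d(3)→15·(3−25)≡8=i; c(2)→15·(2−25)≡19=t; b(1)→15·(1−25)≡4=e (all mod 26).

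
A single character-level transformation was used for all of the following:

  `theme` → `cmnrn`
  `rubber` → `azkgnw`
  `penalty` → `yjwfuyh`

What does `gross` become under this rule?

pwxxb

Shifts by position in theme: pos 0: t→c (+9), pos 1: h→m (+5), pos 2: e→n (+9), pos 3: m→r (+5) — repeating every 2. A repeating key of period 2 is used — shifts +9, +5 over and over.
Applying it to gross: g+9=p, r+5=w, o+9=x, s+5=x, s+9=b.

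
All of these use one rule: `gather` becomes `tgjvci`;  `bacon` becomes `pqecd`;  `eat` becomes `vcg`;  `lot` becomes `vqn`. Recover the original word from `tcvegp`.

The output letters match the input read backwards, each shifted +2: gather reversed is rehtag. Read the word backwards and shift each letter +2.
Decoding tcvegp: shift back: t−2=r, c−2=a, v−2=t, e−2=c, g−2=e, p−2=n → ratcen; then reverse → nectar.

nectar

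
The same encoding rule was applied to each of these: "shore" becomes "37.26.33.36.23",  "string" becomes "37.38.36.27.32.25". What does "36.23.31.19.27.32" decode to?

remain

Letters become their 1-based position plus 18 (so a→19, b→20, …).
Undoing it on 36.23.31.19.27.32: 36→(36−18)÷1=18=r, 23→(23−18)÷1=5=e, 31→(31−18)÷1=13=m, 19→(19−18)÷1=1=a, 27→(27−18)÷1=9=i, 32→(32−18)÷1=14=n.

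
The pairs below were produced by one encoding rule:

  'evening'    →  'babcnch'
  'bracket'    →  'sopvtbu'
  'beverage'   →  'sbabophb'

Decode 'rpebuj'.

safety

e(4)→b(1) and v(21)→a(0) fit y≡3x+15 (mod 26); the inverse of 3 mod 26 is 9. This is an affine cipher: with a=0,…,z=25, each position x becomes (3x+15) mod 26.
Decoding rpebuj: r(17)→9·(17−15)≡18=s; p(15)→9·(15−15)≡0=a; e(4)→9·(4−15)≡5=f; b(1)→9·(1−15)≡4=e; u(20)→9·(20−15)≡19=t; j(9)→9·(9−15)≡24=y (all mod 26).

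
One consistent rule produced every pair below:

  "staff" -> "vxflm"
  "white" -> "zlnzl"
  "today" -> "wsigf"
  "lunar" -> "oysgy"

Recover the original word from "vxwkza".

The shift increases by 1 at each position, starting from +3: 3, 4, 5, ….
Decoding vxwkza: v−3=s, x−4=t, w−5=r, k−6=e, z−7=s, a−8=s.

stress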